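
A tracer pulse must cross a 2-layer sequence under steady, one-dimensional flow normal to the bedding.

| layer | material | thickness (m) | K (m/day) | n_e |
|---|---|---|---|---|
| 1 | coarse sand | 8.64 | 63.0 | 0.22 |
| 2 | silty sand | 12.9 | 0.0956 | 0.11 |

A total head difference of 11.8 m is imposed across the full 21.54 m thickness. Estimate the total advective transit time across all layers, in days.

With flow normal to the layers, continuity requires the same specific discharge q through every layer.
Σ(b_i/K_i) = 8.64/63.0 + 12.9/0.0956 = 135.1 d.
q = Δh / Σ(b_i/K_i) = 11.8 / 135.1 = 0.08736 m/day.
In each layer the seepage velocity is v_i = q/n_i, so the layer transit time is t_i = b_i·n_i / q:
  layer 1 (coarse sand): t_1 = 8.64 × 0.22 / 0.08736 = 21.76 d
  layer 2 (silty sand): t_2 = 12.9 × 0.11 / 0.08736 = 16.24 d
Total t = Σ t_i = 38.00 days.

38.0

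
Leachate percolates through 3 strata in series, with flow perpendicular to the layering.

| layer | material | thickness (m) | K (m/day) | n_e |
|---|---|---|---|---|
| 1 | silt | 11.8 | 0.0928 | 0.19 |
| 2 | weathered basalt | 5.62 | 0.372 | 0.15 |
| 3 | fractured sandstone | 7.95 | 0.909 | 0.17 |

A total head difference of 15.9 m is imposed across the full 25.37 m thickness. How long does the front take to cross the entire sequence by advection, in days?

42.1

With flow normal to the layers, continuity requires the same specific discharge q through every layer.
Σ(b_i/K_i) = 11.8/0.0928 + 5.62/0.372 + 7.95/0.909 = 151.0 d.
q = Δh / Σ(b_i/K_i) = 15.9 / 151.0 = 0.1053 m/day.
In each layer the seepage velocity is v_i = q/n_i, so the layer transit time is t_i = b_i·n_i / q:
  layer 1 (silt): t_1 = 11.8 × 0.19 / 0.1053 = 21.29 d
  layer 2 (weathered basalt): t_2 = 5.62 × 0.15 / 0.1053 = 8.006 d
  layer 3 (fractured sandstone): t_3 = 7.95 × 0.17 / 0.1053 = 12.84 d
Total t = Σ t_i = 42.14 days.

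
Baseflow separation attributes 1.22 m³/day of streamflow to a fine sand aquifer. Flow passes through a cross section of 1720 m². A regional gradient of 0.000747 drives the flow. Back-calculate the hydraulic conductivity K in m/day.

Hydraulic gradient i = 0.000747.
From Q = K·A·i, K = Q / (A·i) = 1.22 / (1720 × 0.0007470) = 0.9495 m/day.

0.950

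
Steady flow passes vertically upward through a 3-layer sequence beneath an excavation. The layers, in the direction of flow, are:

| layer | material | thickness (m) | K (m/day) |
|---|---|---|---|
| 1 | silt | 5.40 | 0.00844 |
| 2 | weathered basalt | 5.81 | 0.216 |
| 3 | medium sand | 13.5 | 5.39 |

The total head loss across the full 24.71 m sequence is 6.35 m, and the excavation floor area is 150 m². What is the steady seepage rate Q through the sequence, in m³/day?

Flow is perpendicular to layering, so the layers act in series and the equivalent K is the thickness-weighted harmonic mean.
Total thickness L = 5.40 + 5.81 + 13.5 = 24.71 m.
Σ(b_i/K_i) = 5.40/0.00844 + 5.81/0.216 + 13.5/5.39 = 669.2 d.
K_eq = L / Σ(b_i/K_i) = 24.71 / 669.2 = 0.03692 m/day.
Q = K_eq · A · (Δh/L) = 0.03692 × 150 × (6.35/24.71) = 1.423 m³/day.

1.42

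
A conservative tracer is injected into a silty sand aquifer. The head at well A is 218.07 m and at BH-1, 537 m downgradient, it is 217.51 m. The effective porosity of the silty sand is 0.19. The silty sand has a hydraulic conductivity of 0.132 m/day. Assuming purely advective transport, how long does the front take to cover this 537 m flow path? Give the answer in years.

2030

Hydraulic gradient i = (218.07 − 217.51) / 537 = 0.56 / 537 = 0.001043.
Darcy flux q = K · i = 0.1320 × 0.001043 = 0.0001377 m/day.
Seepage velocity v = q / n_e = 0.0001377 / 0.19 = 0.0007245 m/day.
Travel time t = L / v = 537 / 0.0007245 = 7.412e+05 days = 2029 years.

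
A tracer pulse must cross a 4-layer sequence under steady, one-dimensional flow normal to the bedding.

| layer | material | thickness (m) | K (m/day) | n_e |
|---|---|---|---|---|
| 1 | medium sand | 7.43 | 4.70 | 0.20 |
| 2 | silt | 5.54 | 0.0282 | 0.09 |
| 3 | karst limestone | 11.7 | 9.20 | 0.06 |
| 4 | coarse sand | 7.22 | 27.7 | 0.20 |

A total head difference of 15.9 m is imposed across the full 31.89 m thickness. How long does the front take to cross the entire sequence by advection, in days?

51.8

With flow normal to the layers, continuity requires the same specific discharge q through every layer.
Σ(b_i/K_i) = 7.43/4.70 + 5.54/0.0282 + 11.7/9.20 + 7.22/27.7 = 199.6 d.
q = Δh / Σ(b_i/K_i) = 15.9 / 199.6 = 0.07967 m/day.
In each layer the seepage velocity is v_i = q/n_i, so the layer transit time is t_i = b_i·n_i / q:
  layer 1 (medium sand): t_1 = 7.43 × 0.20 / 0.07967 = 18.65 d
  layer 2 (silt): t_2 = 5.54 × 0.09 / 0.07967 = 6.258 d
  layer 3 (karst limestone): t_3 = 11.7 × 0.06 / 0.07967 = 8.811 d
  layer 4 (coarse sand): t_4 = 7.22 × 0.20 / 0.07967 = 18.12 d
Total t = Σ t_i = 51.84 days.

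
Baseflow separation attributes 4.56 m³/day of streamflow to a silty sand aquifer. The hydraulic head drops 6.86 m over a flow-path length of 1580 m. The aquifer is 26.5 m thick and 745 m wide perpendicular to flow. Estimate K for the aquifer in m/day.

Cross-sectional area A = 745 × 26.5 = 19742 m².
Hydraulic gradient i = Δh / L = 6.86 / 1580 = 0.004342.
From Q = K·A·i, K = Q / (A·i) = 4.56 / (19742 × 0.004342) = 0.05320 m/day.

0.0532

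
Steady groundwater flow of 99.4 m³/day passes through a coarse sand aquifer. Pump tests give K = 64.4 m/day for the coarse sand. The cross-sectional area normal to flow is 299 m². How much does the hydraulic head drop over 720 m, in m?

From Q = K·A·i, i = Q / (K·A) = 99.4 / (64.40 × 299.0) = 0.005162.
Head loss Δh = i · L = 0.005162 × 720 = 3.717 m.

3.72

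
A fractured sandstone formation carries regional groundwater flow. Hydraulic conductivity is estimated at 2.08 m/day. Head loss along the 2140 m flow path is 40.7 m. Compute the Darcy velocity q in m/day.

Hydraulic gradient i = Δh / L = 40.7 / 2140 = 0.01902.
Specific discharge q = K · i = 2.080 × 0.01902 = 0.03956 m/day.

0.0396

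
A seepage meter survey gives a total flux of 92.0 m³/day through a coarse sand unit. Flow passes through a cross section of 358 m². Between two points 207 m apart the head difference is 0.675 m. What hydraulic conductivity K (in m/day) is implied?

Hydraulic gradient i = Δh / L = 0.675 / 207 = 0.003261.
From Q = K·A·i, K = Q / (A·i) = 92.0 / (358.0 × 0.003261) = 78.81 m/day.

78.8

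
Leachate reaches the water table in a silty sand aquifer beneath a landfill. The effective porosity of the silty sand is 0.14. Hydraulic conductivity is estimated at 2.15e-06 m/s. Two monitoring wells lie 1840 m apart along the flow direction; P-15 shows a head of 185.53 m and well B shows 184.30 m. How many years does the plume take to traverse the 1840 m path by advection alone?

Convert K: 2.15e-06 m/s × 86400 = 0.1858 m/day.
Hydraulic gradient i = (185.53 − 184.30) / 1840 = 1.23 / 1840 = 0.0006685.
Darcy flux q = K · i = 0.1858 × 0.0006685 = 0.0001242 m/day.
Seepage velocity v = q / n_e = 0.0001242 / 0.14 = 0.0008870 m/day.
Travel time t = L / v = 1840 / 0.0008870 = 2.074e+06 days = 5680 years.

5680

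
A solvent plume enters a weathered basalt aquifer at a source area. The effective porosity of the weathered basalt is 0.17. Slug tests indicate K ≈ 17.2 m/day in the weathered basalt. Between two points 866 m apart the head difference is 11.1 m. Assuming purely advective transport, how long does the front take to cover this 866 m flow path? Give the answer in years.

1.83

Hydraulic gradient i = Δh / L = 11.1 / 866 = 0.01282.
Darcy flux q = K · i = 17.20 × 0.01282 = 0.2205 m/day.
Seepage velocity v = q / n_e = 0.2205 / 0.17 = 1.297 m/day.
Travel time t = L / v = 866 / 1.297 = 667.8 days = 1.828 years.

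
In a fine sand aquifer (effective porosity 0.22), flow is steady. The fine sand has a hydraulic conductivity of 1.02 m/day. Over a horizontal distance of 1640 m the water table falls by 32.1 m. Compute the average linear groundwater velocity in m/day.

0.0907

Hydraulic gradient i = Δh / L = 32.1 / 1640 = 0.01957.
Darcy flux q = K · i = 1.020 × 0.01957 = 0.01996 m/day.
Seepage velocity v = q / n_e = 0.01996 / 0.22 = 0.09075 m/day.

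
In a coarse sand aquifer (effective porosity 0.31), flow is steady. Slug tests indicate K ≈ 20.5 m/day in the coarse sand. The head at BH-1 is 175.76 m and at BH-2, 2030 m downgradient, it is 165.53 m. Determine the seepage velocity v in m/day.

Hydraulic gradient i = (175.76 − 165.53) / 2030 = 10.23 / 2030 = 0.005039.
Darcy flux q = K · i = 20.50 × 0.005039 = 0.1033 m/day.
Seepage velocity v = q / n_e = 0.1033 / 0.31 = 0.3333 m/day.

0.333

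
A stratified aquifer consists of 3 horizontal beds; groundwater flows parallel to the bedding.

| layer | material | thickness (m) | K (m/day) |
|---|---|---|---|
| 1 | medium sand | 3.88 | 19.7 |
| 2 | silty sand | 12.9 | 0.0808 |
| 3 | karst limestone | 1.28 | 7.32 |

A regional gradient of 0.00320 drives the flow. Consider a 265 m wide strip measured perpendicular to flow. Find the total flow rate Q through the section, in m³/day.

Flow is parallel to layering, so each bed carries its own Darcy discharge and the transmissivities add.
Σ(K_i·b_i) = 19.7×3.88 + 0.0808×12.9 + 7.32×1.28 = 86.85 m²/day.
Hydraulic gradient i = 0.00320.
Q = Σ(K_i·b_i) · W · i = 86.85 × 265 × 0.003200 = 73.65 m³/day.

73.6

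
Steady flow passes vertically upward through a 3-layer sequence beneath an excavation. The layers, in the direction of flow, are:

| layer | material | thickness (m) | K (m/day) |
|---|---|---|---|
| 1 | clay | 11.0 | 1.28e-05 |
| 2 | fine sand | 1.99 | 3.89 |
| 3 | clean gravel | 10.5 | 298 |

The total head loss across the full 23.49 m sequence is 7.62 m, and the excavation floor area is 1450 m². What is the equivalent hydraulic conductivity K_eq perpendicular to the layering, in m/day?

Flow is perpendicular to layering, so the layers act in series and the equivalent K is the thickness-weighted harmonic mean.
Total thickness L = 11.0 + 1.99 + 10.5 = 23.49 m.
Σ(b_i/K_i) = 11.0/1.28e-05 + 1.99/3.89 + 10.5/298 = 8.594e+05 d.
K_eq = L / Σ(b_i/K_i) = 23.49 / 8.594e+05 = 2.733e-05 m/day.

2.73e-05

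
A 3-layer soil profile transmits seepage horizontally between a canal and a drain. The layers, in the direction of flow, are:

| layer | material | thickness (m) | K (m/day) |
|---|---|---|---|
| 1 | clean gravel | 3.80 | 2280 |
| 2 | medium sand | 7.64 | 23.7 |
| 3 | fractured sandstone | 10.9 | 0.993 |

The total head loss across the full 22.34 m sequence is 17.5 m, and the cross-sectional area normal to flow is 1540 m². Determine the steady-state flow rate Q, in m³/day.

2380

Flow is perpendicular to layering, so the layers act in series and the equivalent K is the thickness-weighted harmonic mean.
Total thickness L = 3.80 + 7.64 + 10.9 = 22.34 m.
Σ(b_i/K_i) = 3.80/2280 + 7.64/23.7 + 10.9/0.993 = 11.30 d.
K_eq = L / Σ(b_i/K_i) = 22.34 / 11.30 = 1.977 m/day.
Q = K_eq · A · (Δh/L) = 1.977 × 1540 × (17.5/22.34) = 2385 m³/day.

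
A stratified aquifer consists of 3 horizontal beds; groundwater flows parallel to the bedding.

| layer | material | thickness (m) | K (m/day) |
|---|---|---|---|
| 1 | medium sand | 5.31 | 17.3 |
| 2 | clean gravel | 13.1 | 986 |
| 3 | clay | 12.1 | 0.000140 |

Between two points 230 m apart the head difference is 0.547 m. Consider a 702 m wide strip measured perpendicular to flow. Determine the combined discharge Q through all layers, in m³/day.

21700

Flow is parallel to layering, so each bed carries its own Darcy discharge and the transmissivities add.
Σ(K_i·b_i) = 17.3×5.31 + 986×13.1 + 0.000140×12.1 = 13008 m²/day.
Hydraulic gradient i = Δh / L = 0.547 / 230 = 0.002378.
Q = Σ(K_i·b_i) · W · i = 13008 × 702 × 0.002378 = 21718 m³/day.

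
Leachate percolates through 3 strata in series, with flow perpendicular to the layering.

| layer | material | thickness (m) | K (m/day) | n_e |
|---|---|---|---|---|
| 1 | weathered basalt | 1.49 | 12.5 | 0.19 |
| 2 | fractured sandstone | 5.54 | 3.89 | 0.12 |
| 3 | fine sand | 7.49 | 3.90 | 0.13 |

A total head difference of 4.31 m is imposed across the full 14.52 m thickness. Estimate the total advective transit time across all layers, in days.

1.54

With flow normal to the layers, continuity requires the same specific discharge q through every layer.
Σ(b_i/K_i) = 1.49/12.5 + 5.54/3.89 + 7.49/3.90 = 3.464 d.
q = Δh / Σ(b_i/K_i) = 4.31 / 3.464 = 1.244 m/day.
In each layer the seepage velocity is v_i = q/n_i, so the layer transit time is t_i = b_i·n_i / q:
  layer 1 (weathered basalt): t_1 = 1.49 × 0.19 / 1.244 = 0.2275 d
  layer 2 (fractured sandstone): t_2 = 5.54 × 0.12 / 1.244 = 0.5343 d
  layer 3 (fine sand): t_3 = 7.49 × 0.13 / 1.244 = 0.7825 d
Total t = Σ t_i = 1.544 days.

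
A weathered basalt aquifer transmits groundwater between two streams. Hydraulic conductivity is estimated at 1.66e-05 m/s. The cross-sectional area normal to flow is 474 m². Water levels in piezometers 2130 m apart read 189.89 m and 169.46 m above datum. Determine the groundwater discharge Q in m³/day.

Convert K: 1.66e-05 m/s × 86400 = 1.434 m/day.
Hydraulic gradient i = (189.89 − 169.46) / 2130 = 20.43 / 2130 = 0.009592.
Darcy's law: Q = K · A · i = 1.434 × 474.0 × 0.009592 = 6.521 m³/day.

6.52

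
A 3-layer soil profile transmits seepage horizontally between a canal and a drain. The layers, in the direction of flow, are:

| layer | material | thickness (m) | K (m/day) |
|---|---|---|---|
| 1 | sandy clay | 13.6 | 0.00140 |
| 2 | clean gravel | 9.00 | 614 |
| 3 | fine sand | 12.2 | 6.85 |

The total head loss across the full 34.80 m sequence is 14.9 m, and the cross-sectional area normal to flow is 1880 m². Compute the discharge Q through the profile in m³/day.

2.88

Flow is perpendicular to layering, so the layers act in series and the equivalent K is the thickness-weighted harmonic mean.
Total thickness L = 13.6 + 9.00 + 12.2 = 34.80 m.
Σ(b_i/K_i) = 13.6/0.00140 + 9.00/614 + 12.2/6.85 = 9716 d.
K_eq = L / Σ(b_i/K_i) = 34.80 / 9716 = 0.003582 m/day.
Q = K_eq · A · (Δh/L) = 0.003582 × 1880 × (14.9/34.80) = 2.883 m³/day.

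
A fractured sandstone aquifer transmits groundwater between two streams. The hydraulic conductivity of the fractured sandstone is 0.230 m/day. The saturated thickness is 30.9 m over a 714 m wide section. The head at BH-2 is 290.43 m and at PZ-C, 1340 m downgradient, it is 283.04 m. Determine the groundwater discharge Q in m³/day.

28.0

Cross-sectional area A = 714 × 30.9 = 22063 m².
Hydraulic gradient i = (290.43 − 283.04) / 1340 = 7.39 / 1340 = 0.005515.
Darcy's law: Q = K · A · i = 0.2300 × 22063 × 0.005515 = 27.98 m³/day.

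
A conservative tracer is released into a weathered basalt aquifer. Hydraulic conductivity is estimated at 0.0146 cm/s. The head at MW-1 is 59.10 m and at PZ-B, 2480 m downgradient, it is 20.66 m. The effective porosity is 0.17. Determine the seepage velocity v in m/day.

Convert K: 0.0146 cm/s × 864 = 12.61 m/day.
Hydraulic gradient i = (59.10 − 20.66) / 2480 = 38.44 / 2480 = 0.01550.
Darcy flux q = K · i = 12.61 × 0.01550 = 0.1955 m/day.
Seepage velocity v = q / n_e = 0.1955 / 0.17 = 1.150 m/day.

1.15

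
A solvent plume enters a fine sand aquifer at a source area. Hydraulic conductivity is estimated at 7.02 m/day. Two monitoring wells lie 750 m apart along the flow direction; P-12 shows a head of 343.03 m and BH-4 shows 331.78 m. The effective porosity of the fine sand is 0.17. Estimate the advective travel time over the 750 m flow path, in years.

Hydraulic gradient i = (343.03 − 331.78) / 750 = 11.25 / 750 = 0.01500.
Darcy flux q = K · i = 7.020 × 0.01500 = 0.1053 m/day.
Seepage velocity v = q / n_e = 0.1053 / 0.17 = 0.6194 m/day.
Travel time t = L / v = 750 / 0.6194 = 1211 days = 3.315 years.

3.32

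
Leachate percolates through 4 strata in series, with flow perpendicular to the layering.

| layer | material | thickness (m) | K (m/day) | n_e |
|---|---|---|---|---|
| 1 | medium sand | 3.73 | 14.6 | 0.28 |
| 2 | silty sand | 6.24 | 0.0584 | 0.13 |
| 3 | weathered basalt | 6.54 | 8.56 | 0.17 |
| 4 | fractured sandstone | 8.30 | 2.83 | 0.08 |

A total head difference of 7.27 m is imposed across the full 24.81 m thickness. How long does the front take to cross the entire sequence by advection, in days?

55.3

With flow normal to the layers, continuity requires the same specific discharge q through every layer.
Σ(b_i/K_i) = 3.73/14.6 + 6.24/0.0584 + 6.54/8.56 + 8.30/2.83 = 110.8 d.
q = Δh / Σ(b_i/K_i) = 7.27 / 110.8 = 0.06561 m/day.
In each layer the seepage velocity is v_i = q/n_i, so the layer transit time is t_i = b_i·n_i / q:
  layer 1 (medium sand): t_1 = 3.73 × 0.28 / 0.06561 = 15.92 d
  layer 2 (silty sand): t_2 = 6.24 × 0.13 / 0.06561 = 12.36 d
  layer 3 (weathered basalt): t_3 = 6.54 × 0.17 / 0.06561 = 16.94 d
  layer 4 (fractured sandstone): t_4 = 8.30 × 0.08 / 0.06561 = 10.12 d
Total t = Σ t_i = 55.35 days.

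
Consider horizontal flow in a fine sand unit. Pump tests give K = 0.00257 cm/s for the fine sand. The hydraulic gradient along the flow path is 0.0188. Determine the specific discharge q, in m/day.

Convert K: 0.00257 cm/s × 864 = 2.220 m/day.
Hydraulic gradient i = 0.0188.
Specific discharge q = K · i = 2.220 × 0.01880 = 0.04175 m/day.

0.0417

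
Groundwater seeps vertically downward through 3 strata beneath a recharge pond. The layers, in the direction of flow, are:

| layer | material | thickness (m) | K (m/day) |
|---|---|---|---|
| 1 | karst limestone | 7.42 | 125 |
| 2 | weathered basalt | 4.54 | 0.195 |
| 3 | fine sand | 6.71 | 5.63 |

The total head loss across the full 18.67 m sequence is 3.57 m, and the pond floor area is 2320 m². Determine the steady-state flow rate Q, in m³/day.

Flow is perpendicular to layering, so the layers act in series and the equivalent K is the thickness-weighted harmonic mean.
Total thickness L = 7.42 + 4.54 + 6.71 = 18.67 m.
Σ(b_i/K_i) = 7.42/125 + 4.54/0.195 + 6.71/5.63 = 24.53 d.
K_eq = L / Σ(b_i/K_i) = 18.67 / 24.53 = 0.7610 m/day.
Q = K_eq · A · (Δh/L) = 0.7610 × 2320 × (3.57/18.67) = 337.6 m³/day.

338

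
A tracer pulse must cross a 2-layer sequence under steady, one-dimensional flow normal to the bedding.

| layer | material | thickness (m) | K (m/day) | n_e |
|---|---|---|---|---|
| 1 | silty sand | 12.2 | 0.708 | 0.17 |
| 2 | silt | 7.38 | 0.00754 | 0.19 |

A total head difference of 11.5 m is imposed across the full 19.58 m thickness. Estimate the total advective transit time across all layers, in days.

301

With flow normal to the layers, continuity requires the same specific discharge q through every layer.
Σ(b_i/K_i) = 12.2/0.708 + 7.38/0.00754 = 996.0 d.
q = Δh / Σ(b_i/K_i) = 11.5 / 996.0 = 0.01155 m/day.
In each layer the seepage velocity is v_i = q/n_i, so the layer transit time is t_i = b_i·n_i / q:
  layer 1 (silty sand): t_1 = 12.2 × 0.17 / 0.01155 = 179.6 d
  layer 2 (silt): t_2 = 7.38 × 0.19 / 0.01155 = 121.4 d
Total t = Σ t_i = 301.1 days.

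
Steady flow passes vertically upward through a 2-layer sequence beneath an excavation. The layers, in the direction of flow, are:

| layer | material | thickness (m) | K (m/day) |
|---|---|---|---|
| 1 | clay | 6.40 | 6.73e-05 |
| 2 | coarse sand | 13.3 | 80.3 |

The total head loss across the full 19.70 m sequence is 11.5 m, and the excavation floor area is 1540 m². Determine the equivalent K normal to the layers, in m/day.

Flow is perpendicular to layering, so the layers act in series and the equivalent K is the thickness-weighted harmonic mean.
Total thickness L = 6.40 + 13.3 = 19.70 m.
Σ(b_i/K_i) = 6.40/6.73e-05 + 13.3/80.3 = 95097 d.
K_eq = L / Σ(b_i/K_i) = 19.70 / 95097 = 0.0002072 m/day.

0.000207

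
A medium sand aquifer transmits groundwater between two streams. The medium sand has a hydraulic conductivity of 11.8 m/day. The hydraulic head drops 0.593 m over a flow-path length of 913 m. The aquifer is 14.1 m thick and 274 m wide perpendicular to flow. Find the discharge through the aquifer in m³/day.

29.6

Cross-sectional area A = 274 × 14.1 = 3863 m².
Hydraulic gradient i = Δh / L = 0.593 / 913 = 0.0006495.
Darcy's law: Q = K · A · i = 11.80 × 3863 × 0.0006495 = 29.61 m³/day.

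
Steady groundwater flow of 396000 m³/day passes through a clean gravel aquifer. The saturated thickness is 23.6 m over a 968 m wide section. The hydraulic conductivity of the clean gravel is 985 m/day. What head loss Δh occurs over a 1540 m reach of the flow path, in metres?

27.1

Cross-sectional area A = 968 × 23.6 = 22845 m².
From Q = K·A·i, i = Q / (K·A) = 396000 / (985.0 × 22845) = 0.01760.
Head loss Δh = i · L = 0.01760 × 1540 = 27.10 m.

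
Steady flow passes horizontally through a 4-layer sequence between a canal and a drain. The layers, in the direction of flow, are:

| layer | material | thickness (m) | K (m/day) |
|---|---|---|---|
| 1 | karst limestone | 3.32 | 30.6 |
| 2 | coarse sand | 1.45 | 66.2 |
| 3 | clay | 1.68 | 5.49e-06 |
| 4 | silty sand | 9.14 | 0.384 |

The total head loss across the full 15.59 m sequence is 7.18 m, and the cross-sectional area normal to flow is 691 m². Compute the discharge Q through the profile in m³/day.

0.0162

Flow is perpendicular to layering, so the layers act in series and the equivalent K is the thickness-weighted harmonic mean.
Total thickness L = 3.32 + 1.45 + 1.68 + 9.14 = 15.59 m.
Σ(b_i/K_i) = 3.32/30.6 + 1.45/66.2 + 1.68/5.49e-06 + 9.14/0.384 = 3.060e+05 d.
K_eq = L / Σ(b_i/K_i) = 15.59 / 3.060e+05 = 5.094e-05 m/day.
Q = K_eq · A · (Δh/L) = 5.094e-05 × 691 × (7.18/15.59) = 0.01621 m³/day.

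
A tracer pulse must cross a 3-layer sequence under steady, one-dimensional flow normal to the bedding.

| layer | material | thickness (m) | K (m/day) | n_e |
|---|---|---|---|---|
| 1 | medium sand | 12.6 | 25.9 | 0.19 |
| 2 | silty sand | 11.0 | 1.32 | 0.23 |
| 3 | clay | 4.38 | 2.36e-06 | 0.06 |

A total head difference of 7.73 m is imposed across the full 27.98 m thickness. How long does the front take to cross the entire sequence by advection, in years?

With flow normal to the layers, continuity requires the same specific discharge q through every layer.
Σ(b_i/K_i) = 12.6/25.9 + 11.0/1.32 + 4.38/2.36e-06 = 1.856e+06 d.
q = Δh / Σ(b_i/K_i) = 7.73 / 1.856e+06 = 4.165e-06 m/day.
In each layer the seepage velocity is v_i = q/n_i, so the layer transit time is t_i = b_i·n_i / q:
  layer 1 (medium sand): t_1 = 12.6 × 0.19 / 4.165e-06 = 5.748e+05 d
  layer 2 (silty sand): t_2 = 11.0 × 0.23 / 4.165e-06 = 6.074e+05 d
  layer 3 (clay): t_3 = 4.38 × 0.06 / 4.165e-06 = 63097 d
Total t = Σ t_i = 1.245e+06 days = 3410 years.

3410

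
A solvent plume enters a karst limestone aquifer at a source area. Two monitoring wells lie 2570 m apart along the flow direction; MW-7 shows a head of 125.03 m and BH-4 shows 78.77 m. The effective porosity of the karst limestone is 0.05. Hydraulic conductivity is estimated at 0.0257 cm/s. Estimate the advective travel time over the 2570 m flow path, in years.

Convert K: 0.0257 cm/s × 864 = 22.20 m/day.
Hydraulic gradient i = (125.03 − 78.77) / 2570 = 46.26 / 2570 = 0.01800.
Darcy flux q = K · i = 22.20 × 0.01800 = 0.3997 m/day.
Seepage velocity v = q / n_e = 0.3997 / 0.05 = 7.994 m/day.
Travel time t = L / v = 2570 / 7.994 = 321.5 days = 0.8802 years.

0.880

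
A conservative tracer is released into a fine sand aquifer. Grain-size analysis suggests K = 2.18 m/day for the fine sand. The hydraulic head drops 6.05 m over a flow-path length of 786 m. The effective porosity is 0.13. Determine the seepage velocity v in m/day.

0.129

Hydraulic gradient i = Δh / L = 6.05 / 786 = 0.007697.
Darcy flux q = K · i = 2.180 × 0.007697 = 0.01678 m/day.
Seepage velocity v = q / n_e = 0.01678 / 0.13 = 0.1291 m/day.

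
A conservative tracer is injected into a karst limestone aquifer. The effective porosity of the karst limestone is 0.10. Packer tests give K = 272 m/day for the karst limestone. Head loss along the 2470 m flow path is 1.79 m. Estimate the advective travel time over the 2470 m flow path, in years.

3.43

Hydraulic gradient i = Δh / L = 1.79 / 2470 = 0.0007247.
Darcy flux q = K · i = 272.0 × 0.0007247 = 0.1971 m/day.
Seepage velocity v = q / n_e = 0.1971 / 0.10 = 1.971 m/day.
Travel time t = L / v = 2470 / 1.971 = 1253 days = 3.431 years.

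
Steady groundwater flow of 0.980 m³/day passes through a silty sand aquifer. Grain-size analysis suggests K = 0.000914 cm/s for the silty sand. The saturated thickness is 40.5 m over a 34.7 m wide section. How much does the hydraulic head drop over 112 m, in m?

Convert K: 0.000914 cm/s × 864 = 0.7897 m/day.
Cross-sectional area A = 34.7 × 40.5 = 1405 m².
From Q = K·A·i, i = Q / (K·A) = 0.980 / (0.7897 × 1405) = 0.0008830.
Head loss Δh = i · L = 0.0008830 × 112 = 0.09890 m.

0.0989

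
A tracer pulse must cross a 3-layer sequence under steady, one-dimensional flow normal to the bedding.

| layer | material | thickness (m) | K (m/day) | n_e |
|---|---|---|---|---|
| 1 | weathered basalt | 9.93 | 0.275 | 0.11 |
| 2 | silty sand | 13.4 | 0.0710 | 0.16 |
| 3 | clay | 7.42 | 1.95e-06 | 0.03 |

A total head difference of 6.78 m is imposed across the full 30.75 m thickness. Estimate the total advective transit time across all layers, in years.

5320

With flow normal to the layers, continuity requires the same specific discharge q through every layer.
Σ(b_i/K_i) = 9.93/0.275 + 13.4/0.0710 + 7.42/1.95e-06 = 3.805e+06 d.
q = Δh / Σ(b_i/K_i) = 6.78 / 3.805e+06 = 1.782e-06 m/day.
In each layer the seepage velocity is v_i = q/n_i, so the layer transit time is t_i = b_i·n_i / q:
  layer 1 (weathered basalt): t_1 = 9.93 × 0.11 / 1.782e-06 = 6.131e+05 d
  layer 2 (silty sand): t_2 = 13.4 × 0.16 / 1.782e-06 = 1.203e+06 d
  layer 3 (clay): t_3 = 7.42 × 0.03 / 1.782e-06 = 1.249e+05 d
Total t = Σ t_i = 1.941e+06 days = 5315 years.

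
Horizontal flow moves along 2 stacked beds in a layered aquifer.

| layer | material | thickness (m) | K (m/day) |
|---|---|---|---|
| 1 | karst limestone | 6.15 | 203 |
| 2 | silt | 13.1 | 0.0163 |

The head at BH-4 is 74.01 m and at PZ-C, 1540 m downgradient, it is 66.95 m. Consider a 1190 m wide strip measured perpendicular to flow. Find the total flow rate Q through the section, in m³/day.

Flow is parallel to layering, so each bed carries its own Darcy discharge and the transmissivities add.
Σ(K_i·b_i) = 203×6.15 + 0.0163×13.1 = 1249 m²/day.
Hydraulic gradient i = (74.01 − 66.95) / 1540 = 7.06 / 1540 = 0.004584.
Q = Σ(K_i·b_i) · W · i = 1249 × 1190 × 0.004584 = 6812 m³/day.

6810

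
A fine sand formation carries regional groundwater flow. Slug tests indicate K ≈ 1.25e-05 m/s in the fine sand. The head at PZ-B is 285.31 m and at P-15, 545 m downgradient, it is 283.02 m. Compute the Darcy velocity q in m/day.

0.00454

Convert K: 1.25e-05 m/s × 86400 = 1.080 m/day.
Hydraulic gradient i = (285.31 − 283.02) / 545 = 2.29 / 545 = 0.004202.
Specific discharge q = K · i = 1.080 × 0.004202 = 0.004538 m/day.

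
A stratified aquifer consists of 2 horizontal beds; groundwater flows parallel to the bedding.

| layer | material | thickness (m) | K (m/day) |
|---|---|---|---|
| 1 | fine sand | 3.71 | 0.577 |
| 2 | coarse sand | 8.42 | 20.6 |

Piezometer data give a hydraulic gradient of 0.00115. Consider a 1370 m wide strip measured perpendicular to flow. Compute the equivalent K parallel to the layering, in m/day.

14.5

Flow is parallel to layering, so each bed carries its own Darcy discharge and the transmissivities add.
Σ(K_i·b_i) = 0.577×3.71 + 20.6×8.42 = 175.6 m²/day.
Total thickness b = 12.13 m, so K_eq = Σ(K_i·b_i)/b = 14.48 m/day.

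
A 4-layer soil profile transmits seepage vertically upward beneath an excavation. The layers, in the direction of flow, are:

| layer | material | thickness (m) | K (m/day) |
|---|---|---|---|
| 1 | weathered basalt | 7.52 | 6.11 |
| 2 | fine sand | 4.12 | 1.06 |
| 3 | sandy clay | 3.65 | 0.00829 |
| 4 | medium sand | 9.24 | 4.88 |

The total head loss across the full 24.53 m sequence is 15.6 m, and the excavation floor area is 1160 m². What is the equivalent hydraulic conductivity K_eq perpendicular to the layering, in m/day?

0.0548

Flow is perpendicular to layering, so the layers act in series and the equivalent K is the thickness-weighted harmonic mean.
Total thickness L = 7.52 + 4.12 + 3.65 + 9.24 = 24.53 m.
Σ(b_i/K_i) = 7.52/6.11 + 4.12/1.06 + 3.65/0.00829 + 9.24/4.88 = 447.3 d.
K_eq = L / Σ(b_i/K_i) = 24.53 / 447.3 = 0.05484 m/day.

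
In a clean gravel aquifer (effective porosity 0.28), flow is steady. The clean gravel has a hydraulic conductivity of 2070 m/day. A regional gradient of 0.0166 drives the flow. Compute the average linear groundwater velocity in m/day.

123

Hydraulic gradient i = 0.0166.
Darcy flux q = K · i = 2070 × 0.01660 = 34.36 m/day.
Seepage velocity v = q / n_e = 34.36 / 0.28 = 122.7 m/day.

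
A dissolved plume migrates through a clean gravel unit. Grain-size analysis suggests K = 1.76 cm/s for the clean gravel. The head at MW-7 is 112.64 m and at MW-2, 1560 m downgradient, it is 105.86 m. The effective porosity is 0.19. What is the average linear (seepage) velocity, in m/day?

Convert K: 1.76 cm/s × 864 = 1521 m/day.
Hydraulic gradient i = (112.64 − 105.86) / 1560 = 6.78 / 1560 = 0.004346.
Darcy flux q = K · i = 1521 × 0.004346 = 6.609 m/day.
Seepage velocity v = q / n_e = 6.609 / 0.19 = 34.78 m/day.

34.8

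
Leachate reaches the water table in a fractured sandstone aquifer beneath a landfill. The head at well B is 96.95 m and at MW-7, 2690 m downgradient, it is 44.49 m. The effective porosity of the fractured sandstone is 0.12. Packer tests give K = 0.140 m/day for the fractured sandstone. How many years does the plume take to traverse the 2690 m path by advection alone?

324

Hydraulic gradient i = (96.95 − 44.49) / 2690 = 52.46 / 2690 = 0.01950.
Darcy flux q = K · i = 0.1400 × 0.01950 = 0.002730 m/day.
Seepage velocity v = q / n_e = 0.002730 / 0.12 = 0.02275 m/day.
Travel time t = L / v = 2690 / 0.02275 = 1.182e+05 days = 323.7 years.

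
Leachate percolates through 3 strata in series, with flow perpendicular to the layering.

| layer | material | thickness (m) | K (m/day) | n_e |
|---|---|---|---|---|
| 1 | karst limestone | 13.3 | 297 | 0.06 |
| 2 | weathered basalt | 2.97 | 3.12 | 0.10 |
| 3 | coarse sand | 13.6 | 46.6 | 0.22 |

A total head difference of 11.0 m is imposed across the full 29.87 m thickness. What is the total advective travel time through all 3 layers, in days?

0.479

With flow normal to the layers, continuity requires the same specific discharge q through every layer.
Σ(b_i/K_i) = 13.3/297 + 2.97/3.12 + 13.6/46.6 = 1.289 d.
q = Δh / Σ(b_i/K_i) = 11.0 / 1.289 = 8.537 m/day.
In each layer the seepage velocity is v_i = q/n_i, so the layer transit time is t_i = b_i·n_i / q:
  layer 1 (karst limestone): t_1 = 13.3 × 0.06 / 8.537 = 0.09348 d
  layer 2 (weathered basalt): t_2 = 2.97 × 0.10 / 8.537 = 0.03479 d
  layer 3 (coarse sand): t_3 = 13.6 × 0.22 / 8.537 = 0.3505 d
Total t = Σ t_i = 0.4788 days.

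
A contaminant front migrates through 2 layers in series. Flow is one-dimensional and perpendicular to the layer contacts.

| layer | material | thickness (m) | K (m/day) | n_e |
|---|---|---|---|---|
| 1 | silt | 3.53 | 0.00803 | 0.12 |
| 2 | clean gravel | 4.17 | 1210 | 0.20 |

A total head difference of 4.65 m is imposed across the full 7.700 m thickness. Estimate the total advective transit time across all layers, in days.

With flow normal to the layers, continuity requires the same specific discharge q through every layer.
Σ(b_i/K_i) = 3.53/0.00803 + 4.17/1210 = 439.6 d.
q = Δh / Σ(b_i/K_i) = 4.65 / 439.6 = 0.01058 m/day.
In each layer the seepage velocity is v_i = q/n_i, so the layer transit time is t_i = b_i·n_i / q:
  layer 1 (silt): t_1 = 3.53 × 0.12 / 0.01058 = 40.05 d
  layer 2 (clean gravel): t_2 = 4.17 × 0.20 / 0.01058 = 78.85 d
Total t = Σ t_i = 118.9 days.

119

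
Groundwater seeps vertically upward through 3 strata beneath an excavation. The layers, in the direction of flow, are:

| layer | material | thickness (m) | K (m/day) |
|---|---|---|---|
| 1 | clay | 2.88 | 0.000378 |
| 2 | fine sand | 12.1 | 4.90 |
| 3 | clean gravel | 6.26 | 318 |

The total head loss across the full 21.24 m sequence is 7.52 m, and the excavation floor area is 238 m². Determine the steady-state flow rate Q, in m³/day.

Flow is perpendicular to layering, so the layers act in series and the equivalent K is the thickness-weighted harmonic mean.
Total thickness L = 2.88 + 12.1 + 6.26 = 21.24 m.
Σ(b_i/K_i) = 2.88/0.000378 + 12.1/4.90 + 6.26/318 = 7622 d.
K_eq = L / Σ(b_i/K_i) = 21.24 / 7622 = 0.002787 m/day.
Q = K_eq · A · (Δh/L) = 0.002787 × 238 × (7.52/21.24) = 0.2348 m³/day.

0.235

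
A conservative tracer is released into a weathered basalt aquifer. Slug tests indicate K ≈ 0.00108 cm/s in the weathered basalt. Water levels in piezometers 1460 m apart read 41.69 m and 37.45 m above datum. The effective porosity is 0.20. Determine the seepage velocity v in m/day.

Convert K: 0.00108 cm/s × 864 = 0.9331 m/day.
Hydraulic gradient i = (41.69 − 37.45) / 1460 = 4.24 / 1460 = 0.002904.
Darcy flux q = K · i = 0.9331 × 0.002904 = 0.002710 m/day.
Seepage velocity v = q / n_e = 0.002710 / 0.20 = 0.01355 m/day.

0.0135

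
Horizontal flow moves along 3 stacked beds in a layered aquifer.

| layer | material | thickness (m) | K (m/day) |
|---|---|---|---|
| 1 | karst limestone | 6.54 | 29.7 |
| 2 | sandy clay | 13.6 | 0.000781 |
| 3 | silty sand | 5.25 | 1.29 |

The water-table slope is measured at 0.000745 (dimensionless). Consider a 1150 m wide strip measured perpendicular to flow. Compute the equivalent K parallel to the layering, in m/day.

7.92

Flow is parallel to layering, so each bed carries its own Darcy discharge and the transmissivities add.
Σ(K_i·b_i) = 29.7×6.54 + 0.000781×13.6 + 1.29×5.25 = 201.0 m²/day.
Total thickness b = 25.39 m, so K_eq = Σ(K_i·b_i)/b = 7.917 m/day.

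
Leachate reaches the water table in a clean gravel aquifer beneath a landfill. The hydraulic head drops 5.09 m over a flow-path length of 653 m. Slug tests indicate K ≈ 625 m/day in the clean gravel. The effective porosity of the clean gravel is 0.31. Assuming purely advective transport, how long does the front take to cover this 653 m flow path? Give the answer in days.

41.6

Hydraulic gradient i = Δh / L = 5.09 / 653 = 0.007795.
Darcy flux q = K · i = 625.0 × 0.007795 = 4.872 m/day.
Seepage velocity v = q / n_e = 4.872 / 0.31 = 15.72 m/day.
Travel time t = L / v = 653 / 15.72 = 41.55 days.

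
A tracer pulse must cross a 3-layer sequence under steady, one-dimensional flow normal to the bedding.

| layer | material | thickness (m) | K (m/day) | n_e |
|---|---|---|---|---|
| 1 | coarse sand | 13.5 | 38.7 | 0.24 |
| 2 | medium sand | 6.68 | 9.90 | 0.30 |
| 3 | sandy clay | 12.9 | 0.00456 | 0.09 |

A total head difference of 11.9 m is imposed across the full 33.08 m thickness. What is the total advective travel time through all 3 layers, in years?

With flow normal to the layers, continuity requires the same specific discharge q through every layer.
Σ(b_i/K_i) = 13.5/38.7 + 6.68/9.90 + 12.9/0.00456 = 2830 d.
q = Δh / Σ(b_i/K_i) = 11.9 / 2830 = 0.004205 m/day.
In each layer the seepage velocity is v_i = q/n_i, so the layer transit time is t_i = b_i·n_i / q:
  layer 1 (coarse sand): t_1 = 13.5 × 0.24 / 0.004205 = 770.5 d
  layer 2 (medium sand): t_2 = 6.68 × 0.30 / 0.004205 = 476.6 d
  layer 3 (sandy clay): t_3 = 12.9 × 0.09 / 0.004205 = 276.1 d
Total t = Σ t_i = 1523 days = 4.170 years.

4.17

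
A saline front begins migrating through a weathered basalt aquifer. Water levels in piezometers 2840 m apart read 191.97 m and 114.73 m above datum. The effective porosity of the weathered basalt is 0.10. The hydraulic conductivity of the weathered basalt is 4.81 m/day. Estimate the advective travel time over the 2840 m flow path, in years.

Hydraulic gradient i = (191.97 − 114.73) / 2840 = 77.24 / 2840 = 0.02720.
Darcy flux q = K · i = 4.810 × 0.02720 = 0.1308 m/day.
Seepage velocity v = q / n_e = 0.1308 / 0.10 = 1.308 m/day.
Travel time t = L / v = 2840 / 1.308 = 2171 days = 5.944 years.

5.94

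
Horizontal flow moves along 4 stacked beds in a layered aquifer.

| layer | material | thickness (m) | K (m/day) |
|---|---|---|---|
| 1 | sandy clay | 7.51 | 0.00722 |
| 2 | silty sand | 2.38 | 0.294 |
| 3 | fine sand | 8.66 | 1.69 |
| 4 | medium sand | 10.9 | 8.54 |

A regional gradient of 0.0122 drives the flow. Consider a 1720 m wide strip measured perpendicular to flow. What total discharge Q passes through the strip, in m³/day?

2280

Flow is parallel to layering, so each bed carries its own Darcy discharge and the transmissivities add.
Σ(K_i·b_i) = 0.00722×7.51 + 0.294×2.38 + 1.69×8.66 + 8.54×10.9 = 108.5 m²/day.
Hydraulic gradient i = 0.0122.
Q = Σ(K_i·b_i) · W · i = 108.5 × 1720 × 0.01220 = 2276 m³/day.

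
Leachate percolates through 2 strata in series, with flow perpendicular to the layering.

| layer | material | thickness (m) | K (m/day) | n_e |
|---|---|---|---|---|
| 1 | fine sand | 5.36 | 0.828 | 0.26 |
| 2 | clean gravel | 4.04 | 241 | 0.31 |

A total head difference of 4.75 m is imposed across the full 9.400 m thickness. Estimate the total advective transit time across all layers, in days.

With flow normal to the layers, continuity requires the same specific discharge q through every layer.
Σ(b_i/K_i) = 5.36/0.828 + 4.04/241 = 6.490 d.
q = Δh / Σ(b_i/K_i) = 4.75 / 6.490 = 0.7319 m/day.
In each layer the seepage velocity is v_i = q/n_i, so the layer transit time is t_i = b_i·n_i / q:
  layer 1 (fine sand): t_1 = 5.36 × 0.26 / 0.7319 = 1.904 d
  layer 2 (clean gravel): t_2 = 4.04 × 0.31 / 0.7319 = 1.711 d
Total t = Σ t_i = 3.615 days.

3.62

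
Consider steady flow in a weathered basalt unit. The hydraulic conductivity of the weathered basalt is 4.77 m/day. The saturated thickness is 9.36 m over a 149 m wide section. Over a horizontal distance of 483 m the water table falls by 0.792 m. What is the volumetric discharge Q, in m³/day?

Cross-sectional area A = 149 × 9.36 = 1395 m².
Hydraulic gradient i = Δh / L = 0.792 / 483 = 0.001640.
Darcy's law: Q = K · A · i = 4.770 × 1395 × 0.001640 = 10.91 m³/day.

10.9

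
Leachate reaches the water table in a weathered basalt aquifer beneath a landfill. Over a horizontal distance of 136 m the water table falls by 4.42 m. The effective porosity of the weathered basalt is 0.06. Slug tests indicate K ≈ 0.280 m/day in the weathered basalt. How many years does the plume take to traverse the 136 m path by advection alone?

Hydraulic gradient i = Δh / L = 4.42 / 136 = 0.03250.
Darcy flux q = K · i = 0.2800 × 0.03250 = 0.009100 m/day.
Seepage velocity v = q / n_e = 0.009100 / 0.06 = 0.1517 m/day.
Travel time t = L / v = 136 / 0.1517 = 896.7 days = 2.455 years.

2.46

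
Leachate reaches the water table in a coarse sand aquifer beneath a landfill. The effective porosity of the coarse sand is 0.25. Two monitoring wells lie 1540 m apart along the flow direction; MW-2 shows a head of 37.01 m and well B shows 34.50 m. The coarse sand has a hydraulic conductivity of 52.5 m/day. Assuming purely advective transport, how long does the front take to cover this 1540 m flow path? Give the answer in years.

Hydraulic gradient i = (37.01 − 34.50) / 1540 = 2.51 / 1540 = 0.001630.
Darcy flux q = K · i = 52.50 × 0.001630 = 0.08557 m/day.
Seepage velocity v = q / n_e = 0.08557 / 0.25 = 0.3423 m/day.
Travel time t = L / v = 1540 / 0.3423 = 4499 days = 12.32 years.

12.3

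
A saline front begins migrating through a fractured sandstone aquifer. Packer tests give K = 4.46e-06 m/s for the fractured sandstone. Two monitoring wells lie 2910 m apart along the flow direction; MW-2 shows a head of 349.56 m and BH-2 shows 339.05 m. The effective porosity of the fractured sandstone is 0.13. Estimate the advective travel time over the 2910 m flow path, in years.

744

Convert K: 4.46e-06 m/s × 86400 = 0.3853 m/day.
Hydraulic gradient i = (349.56 − 339.05) / 2910 = 10.51 / 2910 = 0.003612.
Darcy flux q = K · i = 0.3853 × 0.003612 = 0.001392 m/day.
Seepage velocity v = q / n_e = 0.001392 / 0.13 = 0.01071 m/day.
Travel time t = L / v = 2910 / 0.01071 = 2.718e+05 days = 744.2 years.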